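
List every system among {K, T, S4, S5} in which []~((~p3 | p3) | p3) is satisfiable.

K

K-tableau for the formula:
1. []~((~p3 | p3) | p3), u
Complete open branch: satisfiable in K.
T-tableau for the formula:
1. []~((~p3 | p3) | p3), u
2. ~((~p3 | p3) | p3), u
3. ~(~p3 | p3), u
4. ~p3, u
5. p3, u
Accessibility: uRu
Branch closes: p3 and ~p3 both at u.
Every branch closes (one shown): unsatisfiable in T, hence also in S4, S5 (every S4/S5-frame is a T-frame).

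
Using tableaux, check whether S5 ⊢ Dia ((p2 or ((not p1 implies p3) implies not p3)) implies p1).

Tableau for the negation not Dia ((p2 or ((not p1 implies p3) implies not p3)) implies p1):
1. not Dia ((p2 or ((not p1 implies p3) implies not p3)) implies p1), w0
2. not ((p2 or ((not p1 implies p3) implies not p3)) implies p1), w0
3. p2 or ((not p1 implies p3) implies not p3), w0
4. not p1, w0
5. (not p1 implies p3) implies not p3, w0
6. not p3, w0
Accessibility: w0Rw0
The negation has an open branch (countermodel exists).

Not valid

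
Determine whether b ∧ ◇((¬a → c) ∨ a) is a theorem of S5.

Not valid

Tableau for the negation ¬(b ∧ ◇((¬a → c) ∨ a)):
1. ¬(b ∧ ◇((¬a → c) ∨ a)), u
2. ¬◇((¬a → c) ∨ a), u   [¬∧-rule on 1 (branches; this branch)]
3. ¬((¬a → c) ∨ a), u   [¬◇-rule on 2 via uRu]
4. ¬(¬a → c), u   [¬∨-rule on 3]
5. ¬a, u   [¬∨-rule on 3]
6. ¬c, u   [¬→-rule on 4]
Accessibility: uRu
The negation has an open branch (countermodel exists).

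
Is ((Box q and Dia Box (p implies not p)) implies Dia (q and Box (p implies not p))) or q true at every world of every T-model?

Valid

Tableau for the negation not (((Box q and Dia Box (p implies not p)) implies Dia (q and Box (p implies not p))) or q):
1. not (((Box q and Dia Box (p implies not p)) implies Dia (q and Box (p implies not p))) or q), 0
2. not ((Box q and Dia Box (p implies not p)) implies Dia (q and Box (p implies not p))), 0
3. not q, 0
4. Box q and Dia Box (p implies not p), 0
5. not Dia (q and Box (p implies not p)), 0
6. Box q, 0
7. Dia Box (p implies not p), 0
8. not (q and Box (p implies not p)), 0
9. q, 0
Accessibility: 0R0
Branch closes: q and not q both at 0.
All branches of the negation close; one closing branch shown above.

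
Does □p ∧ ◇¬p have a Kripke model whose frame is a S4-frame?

No, unsatisfiable

1. □p ∧ ◇¬p, 0
2. □p, 0
3. ◇¬p, 0
4. p, 0
5. ¬p, 1
6. p, 1
Accessibility: 0R0, 0R1, 1R1
Branch closes: p and ¬p both at 1.
(One branch shown.) All branches close.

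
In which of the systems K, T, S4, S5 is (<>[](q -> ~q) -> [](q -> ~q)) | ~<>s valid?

S5

S5-tableau for the negation ~((<>[](q -> ~q) -> [](q -> ~q)) | ~<>s):
1. ~((<>[](q -> ~q) -> [](q -> ~q)) | ~<>s), 0
2. ~(<>[](q -> ~q) -> [](q -> ~q)), 0
3. <>s, 0
4. <>[](q -> ~q), 0
5. ~[](q -> ~q), 0
6. s, 1
7. [](q -> ~q), 2
8. q -> ~q, 0
9. q -> ~q, 1
10. q -> ~q, 2
11. ~q, 0
12. ~q, 1
13. ~q, 2
14. ~(q -> ~q), 3
15. q, 3
16. q -> ~q, 3
17. ~q, 3
Accessibility: 0R0, 0R1, 0R2, 0R3, 1R0, 1R1, 1R2, 1R3, 2R0, 2R1, 2R2, 2R3, 3R0, 3R1, 3R2, 3R3
Branch closes: q and ~q both at 3.
Every branch closes (one shown): valid in S5.
S4-tableau for the negation ~((<>[](q -> ~q) -> [](q -> ~q)) | ~<>s):
1. ~((<>[](q -> ~q) -> [](q -> ~q)) | ~<>s), 0
2. ~(<>[](q -> ~q) -> [](q -> ~q)), 0
3. <>s, 0
4. <>[](q -> ~q), 0
5. ~[](q -> ~q), 0
6. s, 1
7. [](q -> ~q), 2
8. q -> ~q, 2
9. ~q, 2
10. ~(q -> ~q), 3
11. q, 3
Accessibility: 0R0, 0R1, 0R2, 0R3, 1R1, 2R2, 3R3
Complete open branch: countermodel on an S4-frame, so not valid in S4, nor in K, T (the same frame is also a K-frame and a T-frame).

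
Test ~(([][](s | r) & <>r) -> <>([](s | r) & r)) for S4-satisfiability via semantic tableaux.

1. ~(([][](s | r) & <>r) -> <>([](s | r) & r)), w0
2. [][](s | r) & <>r, w0
3. ~<>([](s | r) & r), w0
4. [][](s | r), w0
5. <>r, w0
6. ~([](s | r) & r), w0
7. [](s | r), w0
8. s | r, w0
9. ~r, w0
10. s, w0
11. r, w1
12. ~([](s | r) & r), w1
13. [](s | r), w1
14. s | r, w1
15. ~[](s | r), w1
16. ~(s | r), w2
17. ~s, w2
18. ~r, w2
19. ~([](s | r) & r), w2
20. [](s | r), w2
21. s | r, w2
22. r, w2
Accessibility: w0Rw0, w0Rw1, w0Rw2, w1Rw1, w1Rw2, w2Rw2
Branch closes: r and ~r both at w2.
All branches of the tableau close; one closing branch shown above.

Unsatisfiable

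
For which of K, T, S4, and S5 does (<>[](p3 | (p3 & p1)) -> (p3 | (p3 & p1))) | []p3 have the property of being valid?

S5

S5-tableau for the negation ~((<>[](p3 | (p3 & p1)) -> (p3 | (p3 & p1))) | []p3):
1. ~((<>[](p3 | (p3 & p1)) -> (p3 | (p3 & p1))) | []p3), w0
2. ~(<>[](p3 | (p3 & p1)) -> (p3 | (p3 & p1))), w0   [~|-rule on 1]
3. ~[]p3, w0   [~|-rule on 1]
4. <>[](p3 | (p3 & p1)), w0   [~->-rule on 2]
5. ~(p3 | (p3 & p1)), w0   [~->-rule on 2]
6. ~p3, w0   [~|-rule on 5]
7. ~(p3 & p1), w0   [~|-rule on 5]
8. ~p1, w0   [~&-rule on 7 (branches; this branch)]
9. ~p3, w1   [~[]-rule on 3: fresh world w1, w0Rw1]
10. [](p3 | (p3 & p1)), w2   [<>-rule on 4: fresh world w2, w0Rw2]
11. p3 | (p3 & p1), w0   [[]-rule on 10 via w2Rw0]
12. p3 | (p3 & p1), w1   [[]-rule on 10 via w2Rw1]
13. p3 | (p3 & p1), w2   [[]-rule on 10 via w2Rw2]
14. p3 & p1, w0   [|-rule on 11 (branches; this branch)]
15. p3, w0   [&-rule on 14]
16. p1, w0   [&-rule on 14]
Accessibility: w0Rw0, w0Rw1, w0Rw2, w1Rw0, w1Rw1, w1Rw2, w2Rw0, w2Rw1, w2Rw2
Branch closes: p3 and ~p3 both at w0.
Every branch closes (one shown): valid in S5.
S4-tableau for the negation ~((<>[](p3 | (p3 & p1)) -> (p3 | (p3 & p1))) | []p3):
1. ~((<>[](p3 | (p3 & p1)) -> (p3 | (p3 & p1))) | []p3), w0
2. ~(<>[](p3 | (p3 & p1)) -> (p3 | (p3 & p1))), w0   [~|-rule on 1]
3. ~[]p3, w0   [~|-rule on 1]
4. <>[](p3 | (p3 & p1)), w0   [~->-rule on 2]
5. ~(p3 | (p3 & p1)), w0   [~->-rule on 2]
6. ~p3, w0   [~|-rule on 5]
7. ~(p3 & p1), w0   [~|-rule on 5]
8. ~p1, w0   [~&-rule on 7 (branches; this branch)]
9. ~p3, w1   [~[]-rule on 3: fresh world w1, w0Rw1]
10. [](p3 | (p3 & p1)), w2   [<>-rule on 4: fresh world w2, w0Rw2]
11. p3 | (p3 & p1), w2   [[]-rule on 10 via w2Rw2]
12. p3 & p1, w2   [|-rule on 11 (branches; this branch)]
13. p3, w2   [&-rule on 12]
14. p1, w2   [&-rule on 12]
Accessibility: w0Rw0, w0Rw1, w0Rw2, w1Rw1, w2Rw2
Complete open branch: countermodel on an S4-frame, so not valid in S4, nor in K, T (the same frame is also a K-frame and a T-frame).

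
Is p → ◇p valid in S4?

Tableau for the negation ¬(p → ◇p):
1. ¬(p → ◇p), u
2. p, u
3. ¬◇p, u
4. ¬p, u
Accessibility: uRu
Branch closes: p and ¬p both at u.
All branches of the negation close; one closing branch shown above.

Yes, valid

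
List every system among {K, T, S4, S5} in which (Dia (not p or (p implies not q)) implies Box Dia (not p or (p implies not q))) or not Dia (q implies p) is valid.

S5

S5-tableau for the negation not ((Dia (not p or (p implies not q)) implies Box Dia (not p or (p implies not q))) or not Dia (q implies p)):
1. not ((Dia (not p or (p implies not q)) implies Box Dia (not p or (p implies not q))) or not Dia (q implies p)), u
2. not (Dia (not p or (p implies not q)) implies Box Dia (not p or (p implies not q))), u
3. Dia (q implies p), u
4. Dia (not p or (p implies not q)), u
5. not Box Dia (not p or (p implies not q)), u
6. q implies p, v
7. p, v
8. not p or (p implies not q), w
9. p implies not q, w
10. not q, w
11. not Dia (not p or (p implies not q)), x
12. not (not p or (p implies not q)), u
13. p, u
14. not (p implies not q), u
15. q, u
16. not (not p or (p implies not q)), v
17. not (p implies not q), v
18. q, v
19. not (not p or (p implies not q)), w
20. p, w
21. not (p implies not q), w
22. q, w
Accessibility: uRu, uRv, uRw, uRx, vRu, vRv, vRw, vRx, wRu, wRv, wRw, wRx, xRu, xRv, xRw, xRx
Branch closes: q and not q both at w.
Every branch closes (one shown): valid in S5.
S4-tableau for the negation not ((Dia (not p or (p implies not q)) implies Box Dia (not p or (p implies not q))) or not Dia (q implies p)):
1. not ((Dia (not p or (p implies not q)) implies Box Dia (not p or (p implies not q))) or not Dia (q implies p)), u
2. not (Dia (not p or (p implies not q)) implies Box Dia (not p or (p implies not q))), u
3. Dia (q implies p), u
4. Dia (not p or (p implies not q)), u
5. not Box Dia (not p or (p implies not q)), u
6. q implies p, v
7. p, v
8. not p or (p implies not q), w
9. p implies not q, w
10. not q, w
11. not Dia (not p or (p implies not q)), x
12. not (not p or (p implies not q)), x
13. p, x
14. not (p implies not q), x
15. q, x
Accessibility: uRu, uRv, uRw, uRx, vRv, wRw, xRx
Complete open branch: countermodel on an S4-frame, so not valid in S4, nor in K, T (the same frame is also a K-frame and a T-frame).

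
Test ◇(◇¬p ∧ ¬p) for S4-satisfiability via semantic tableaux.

1. ◇(◇¬p ∧ ¬p), w0
2. ◇¬p ∧ ¬p, w1   [◇-rule on 1: fresh world w1, w0Rw1]
3. ◇¬p, w1   [∧-rule on 2]
4. ¬p, w1   [∧-rule on 2]
5. ¬p, w2   [◇-rule on 3: fresh world w2, w1Rw2]
Accessibility: w0Rw0, w0Rw1, w0Rw2, w1Rw1, w1Rw2, w2Rw2

Satisfiable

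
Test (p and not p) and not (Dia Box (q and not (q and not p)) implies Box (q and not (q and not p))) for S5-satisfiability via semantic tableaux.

1. (p and not p) and not (Dia Box (q and not (q and not p)) implies Box (q and not (q and not p))), u
2. p and not p, u
3. not (Dia Box (q and not (q and not p)) implies Box (q and not (q and not p))), u
4. p, u
5. not p, u
Accessibility: uRu
Branch closes: p and not p both at u.
(One branch shown.) All branches close.

No, unsatisfiable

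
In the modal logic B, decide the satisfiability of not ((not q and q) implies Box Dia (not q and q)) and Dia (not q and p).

1. not ((not q and q) implies Box Dia (not q and q)) and Dia (not q and p), 0
2. not ((not q and q) implies Box Dia (not q and q)), 0
3. Dia (not q and p), 0
4. not q and q, 0
5. not Box Dia (not q and q), 0
6. not q, 0
7. q, 0
Accessibility: 0R0
Branch closes: q and not q both at 0.
(One branch shown.) All branches close.

Unsatisfiable (every branch closes)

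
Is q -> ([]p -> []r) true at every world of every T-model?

Tableau for the negation ~(q -> ([]p -> []r)):
1. ~(q -> ([]p -> []r)), u
2. q, u
3. ~([]p -> []r), u
4. []p, u
5. ~[]r, u
6. p, u
7. ~r, v
8. p, v
Accessibility: uRu, uRv, vRv
The negation has an open branch (countermodel exists).

Invalid (countermodel exists)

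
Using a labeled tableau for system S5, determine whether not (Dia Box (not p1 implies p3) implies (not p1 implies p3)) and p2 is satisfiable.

Unsatisfiable

1. not (Dia Box (not p1 implies p3) implies (not p1 implies p3)) and p2, 0
2. not (Dia Box (not p1 implies p3) implies (not p1 implies p3)), 0   [and-rule on 1]
3. p2, 0   [and-rule on 1]
4. Dia Box (not p1 implies p3), 0   [neg-implies-rule on 2]
5. not (not p1 implies p3), 0   [neg-implies-rule on 2]
6. not p1, 0   [neg-implies-rule on 5]
7. not p3, 0   [neg-implies-rule on 5]
8. Box (not p1 implies p3), 1   [Dia-rule on 4: fresh world 1, 0R1]
9. not p1 implies p3, 0   [Box-rule on 8 via 1R0]
10. not p1 implies p3, 1   [Box-rule on 8 via 1R1]
11. p3, 0   [implies-rule on 9 (branches; this branch)]
Accessibility: 0R0, 0R1, 1R0, 1R1
Branch closes: p3 and not p3 both at 0.
Every branch closes; the branch above is one of them.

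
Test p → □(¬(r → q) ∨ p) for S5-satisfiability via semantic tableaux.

1. p → □(¬(r → q) ∨ p), u
2. □(¬(r → q) ∨ p), u
3. ¬(r → q) ∨ p, u
4. p, u
Accessibility: uRu

Satisfiable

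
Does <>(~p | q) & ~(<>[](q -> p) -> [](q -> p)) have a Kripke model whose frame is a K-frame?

Yes, satisfiable

1. <>(~p | q) & ~(<>[](q -> p) -> [](q -> p)), w0
2. <>(~p | q), w0
3. ~(<>[](q -> p) -> [](q -> p)), w0
4. <>[](q -> p), w0
5. ~[](q -> p), w0
6. ~p | q, w1
7. q, w1
8. [](q -> p), w2
9. ~(q -> p), w3
10. q, w3
11. ~p, w3
Accessibility: w0Rw1, w0Rw2, w0Rw3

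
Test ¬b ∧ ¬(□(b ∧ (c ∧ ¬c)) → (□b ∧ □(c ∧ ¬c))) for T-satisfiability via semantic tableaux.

Unsatisfiable (every branch closes)

1. ¬b ∧ ¬(□(b ∧ (c ∧ ¬c)) → (□b ∧ □(c ∧ ¬c))), 0
2. ¬b, 0   [∧-rule on 1]
3. ¬(□(b ∧ (c ∧ ¬c)) → (□b ∧ □(c ∧ ¬c))), 0   [∧-rule on 1]
4. □(b ∧ (c ∧ ¬c)), 0   [¬→-rule on 3]
5. ¬(□b ∧ □(c ∧ ¬c)), 0   [¬→-rule on 3]
6. b ∧ (c ∧ ¬c), 0   [□-rule on 4 via 0R0]
7. b, 0   [∧-rule on 6]
8. c ∧ ¬c, 0   [∧-rule on 6]
Accessibility: 0R0
Branch closes: b and ¬b both at 0.
All branches of the tableau close; one closing branch shown above.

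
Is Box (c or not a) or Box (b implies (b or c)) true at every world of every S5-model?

Valid in S5

Tableau for the negation not (Box (c or not a) or Box (b implies (b or c))):
1. not (Box (c or not a) or Box (b implies (b or c))), 0
2. not Box (c or not a), 0
3. not Box (b implies (b or c)), 0
4. not (c or not a), 1
5. not c, 1
6. a, 1
7. not (b implies (b or c)), 2
8. b, 2
9. not (b or c), 2
10. not b, 2
11. not c, 2
Accessibility: 0R0, 0R1, 0R2, 1R0, 1R1, 1R2, 2R0, 2R1, 2R2
Branch closes: b and not b both at 2.
All branches of the negation close; one closing branch shown above.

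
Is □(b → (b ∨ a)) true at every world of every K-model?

Yes, valid

Tableau for the negation ¬□(b → (b ∨ a)):
1. ¬□(b → (b ∨ a)), u
2. ¬(b → (b ∨ a)), v
3. b, v
4. ¬(b ∨ a), v
5. ¬b, v
6. ¬a, v
Accessibility: uRv
Branch closes: b and ¬b both at v.
All branches of the negation close; one closing branch shown above.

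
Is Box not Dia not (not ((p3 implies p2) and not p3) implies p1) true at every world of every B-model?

No, not valid

Tableau for the negation not Box not Dia not (not ((p3 implies p2) and not p3) implies p1):
1. not Box not Dia not (not ((p3 implies p2) and not p3) implies p1), w0
2. Dia not (not ((p3 implies p2) and not p3) implies p1), w1   [neg-Box-rule on 1: fresh world w1, w0Rw1]
3. not (not ((p3 implies p2) and not p3) implies p1), w2   [Dia-rule on 2: fresh world w2, w1Rw2]
4. not ((p3 implies p2) and not p3), w2   [neg-implies-rule on 3]
5. not p1, w2   [neg-implies-rule on 3]
6. p3, w2   [neg-and-rule on 4 (branches; this branch)]
Accessibility: w0Rw0, w0Rw1, w1Rw0, w1Rw1, w1Rw2, w2Rw1, w2Rw2
The negation has an open branch (countermodel exists).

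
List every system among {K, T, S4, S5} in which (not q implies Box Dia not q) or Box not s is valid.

S5

S5-tableau for the negation not ((not q implies Box Dia not q) or Box not s):
1. not ((not q implies Box Dia not q) or Box not s), w0
2. not (not q implies Box Dia not q), w0
3. not Box not s, w0
4. not q, w0
5. not Box Dia not q, w0
6. s, w1
7. not Dia not q, w2
8. q, w0
Accessibility: w0Rw0, w0Rw1, w0Rw2, w1Rw0, w1Rw1, w1Rw2, w2Rw0, w2Rw1, w2Rw2
Branch closes: q and not q both at w0.
Every branch closes (one shown): valid in S5.
S4-tableau for the negation not ((not q implies Box Dia not q) or Box not s):
1. not ((not q implies Box Dia not q) or Box not s), w0
2. not (not q implies Box Dia not q), w0
3. not Box not s, w0
4. not q, w0
5. not Box Dia not q, w0
6. s, w1
7. not Dia not q, w2
8. q, w2
Accessibility: w0Rw0, w0Rw1, w0Rw2, w1Rw1, w2Rw2
Complete open branch: countermodel on an S4-frame, so not valid in S4, nor in K, T (the same frame is also a K-frame and a T-frame).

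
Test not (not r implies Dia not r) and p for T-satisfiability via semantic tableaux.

Unsatisfiable (every branch closes)

1. not (not r implies Dia not r) and p, w0
2. not (not r implies Dia not r), w0
3. p, w0
4. not r, w0
5. not Dia not r, w0
6. r, w0
Accessibility: w0Rw0
Branch closes: r and not r both at w0.
Every branch closes; the branch above is one of them.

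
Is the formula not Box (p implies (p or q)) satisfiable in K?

1. not Box (p implies (p or q)), 0
2. not (p implies (p or q)), 1
3. p, 1
4. not (p or q), 1
5. not p, 1
6. not q, 1
Accessibility: 0R1
Branch closes: p and not p both at 1.
All branches of the tableau close; one closing branch shown above.

No, unsatisfiable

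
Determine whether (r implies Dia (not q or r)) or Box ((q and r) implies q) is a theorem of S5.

Tableau for the negation not ((r implies Dia (not q or r)) or Box ((q and r) implies q)):
1. not ((r implies Dia (not q or r)) or Box ((q and r) implies q)), 0
2. not (r implies Dia (not q or r)), 0   [neg-or-rule on 1]
3. not Box ((q and r) implies q), 0   [neg-or-rule on 1]
4. r, 0   [neg-implies-rule on 2]
5. not Dia (not q or r), 0   [neg-implies-rule on 2]
6. not (not q or r), 0   [neg-Dia-rule on 5 via 0R0]
7. q, 0   [neg-or-rule on 6]
8. not r, 0   [neg-or-rule on 6]
Accessibility: 0R0
Branch closes: r and not r both at 0.
All branches of the negation close; one closing branch shown above.

Yes, valid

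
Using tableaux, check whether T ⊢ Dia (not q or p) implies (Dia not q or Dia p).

Tableau for the negation not (Dia (not q or p) implies (Dia not q or Dia p)):
1. not (Dia (not q or p) implies (Dia not q or Dia p)), 0
2. Dia (not q or p), 0   [neg-implies-rule on 1]
3. not (Dia not q or Dia p), 0   [neg-implies-rule on 1]
4. not Dia not q, 0   [neg-or-rule on 3]
5. not Dia p, 0   [neg-or-rule on 3]
6. q, 0   [neg-Dia-rule on 4 via 0R0]
7. not p, 0   [neg-Dia-rule on 5 via 0R0]
8. not q or p, 1   [Dia-rule on 2: fresh world 1, 0R1]
9. q, 1   [neg-Dia-rule on 4 via 0R1]
10. not p, 1   [neg-Dia-rule on 5 via 0R1]
11. p, 1   [or-rule on 8 (branches; this branch)]
Accessibility: 0R0, 0R1, 1R1
Branch closes: p and not p both at 1.
Every branch of the negation's tableau closes; the branch above is one of them.

Valid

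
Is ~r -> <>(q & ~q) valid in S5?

Tableau for the negation ~(~r -> <>(q & ~q)):
1. ~(~r -> <>(q & ~q)), u
2. ~r, u
3. ~<>(q & ~q), u
4. ~(q & ~q), u
5. q, u
Accessibility: uRu
The negation has an open branch (countermodel exists).

No, not valid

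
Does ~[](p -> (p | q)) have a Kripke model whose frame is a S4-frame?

Unsatisfiable (every branch closes)

1. ~[](p -> (p | q)), 0
2. ~(p -> (p | q)), 1
3. p, 1
4. ~(p | q), 1
5. ~p, 1
6. ~q, 1
Accessibility: 0R0, 0R1, 1R1
Branch closes: p and ~p both at 1.
Every branch closes; the branch above is one of them.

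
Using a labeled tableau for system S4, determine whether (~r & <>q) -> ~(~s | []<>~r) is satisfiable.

Satisfiable

1. (~r & <>q) -> ~(~s | []<>~r), 0
2. ~(~s | []<>~r), 0   [->-rule on 1 (branches; this branch)]
3. s, 0   [~|-rule on 2]
4. ~[]<>~r, 0   [~|-rule on 2]
5. ~<>~r, 1   [~[]-rule on 4: fresh world 1, 0R1]
6. r, 1   [~<>-rule on 5 via 1R1]
Accessibility: 0R0, 0R1, 1R1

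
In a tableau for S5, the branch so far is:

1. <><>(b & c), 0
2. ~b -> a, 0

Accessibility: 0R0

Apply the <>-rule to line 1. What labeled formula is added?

a fresh world 1 with 0R1, and <>(b & c) at 1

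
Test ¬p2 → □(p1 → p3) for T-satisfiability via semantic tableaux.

1. ¬p2 → □(p1 → p3), u
2. □(p1 → p3), u   [→-rule on 1 (branches; this branch)]
3. p1 → p3, u   [□-rule on 2 via uRu]
4. p3, u   [→-rule on 3 (branches; this branch)]
Accessibility: uRu

Yes, satisfiable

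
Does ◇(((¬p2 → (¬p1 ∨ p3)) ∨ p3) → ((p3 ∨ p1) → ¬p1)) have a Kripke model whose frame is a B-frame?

1. ◇(((¬p2 → (¬p1 ∨ p3)) ∨ p3) → ((p3 ∨ p1) → ¬p1)), w0
2. ((¬p2 → (¬p1 ∨ p3)) ∨ p3) → ((p3 ∨ p1) → ¬p1), w1
3. (p3 ∨ p1) → ¬p1, w1
4. ¬p1, w1
Accessibility: w0Rw0, w0Rw1, w1Rw0, w1Rw1

Yes, satisfiable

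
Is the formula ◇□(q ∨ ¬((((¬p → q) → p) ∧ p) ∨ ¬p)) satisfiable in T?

Satisfiable (open branch found)

1. ◇□(q ∨ ¬((((¬p → q) → p) ∧ p) ∨ ¬p)), u
2. □(q ∨ ¬((((¬p → q) → p) ∧ p) ∨ ¬p)), v
3. q ∨ ¬((((¬p → q) → p) ∧ p) ∨ ¬p), v
4. q, v
Accessibility: uRu, uRv, vRv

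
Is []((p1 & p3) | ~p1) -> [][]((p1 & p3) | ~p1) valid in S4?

Yes, valid

Tableau for the negation ~([]((p1 & p3) | ~p1) -> [][]((p1 & p3) | ~p1)):
1. ~([]((p1 & p3) | ~p1) -> [][]((p1 & p3) | ~p1)), w0
2. []((p1 & p3) | ~p1), w0   [~->-rule on 1]
3. ~[][]((p1 & p3) | ~p1), w0   [~->-rule on 1]
4. (p1 & p3) | ~p1, w0   [[]-rule on 2 via w0Rw0]
5. p1 & p3, w0   [|-rule on 4 (branches; this branch)]
6. p1, w0   [&-rule on 5]
7. p3, w0   [&-rule on 5]
8. ~[]((p1 & p3) | ~p1), w1   [~[]-rule on 3: fresh world w1, w0Rw1]
9. (p1 & p3) | ~p1, w1   [[]-rule on 2 via w0Rw1]
10. p1 & p3, w1   [|-rule on 9 (branches; this branch)]
11. p1, w1   [&-rule on 10]
12. p3, w1   [&-rule on 10]
13. ~((p1 & p3) | ~p1), w2   [~[]-rule on 8: fresh world w2, w1Rw2]
14. ~(p1 & p3), w2   [~|-rule on 13]
15. p1, w2   [~|-rule on 13]
16. (p1 & p3) | ~p1, w2   [[]-rule on 2 via w0Rw2]
17. ~p3, w2   [~&-rule on 14 (branches; this branch)]
18. p1 & p3, w2   [|-rule on 16 (branches; this branch)]
19. p3, w2   [&-rule on 18]
Accessibility: w0Rw0, w0Rw1, w0Rw2, w1Rw1, w1Rw2, w2Rw2
Branch closes: p3 and ~p3 both at w2.
All branches of the negation close; one closing branch shown above.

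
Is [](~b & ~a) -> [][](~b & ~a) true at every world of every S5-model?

Yes, valid

Tableau for the negation ~([](~b & ~a) -> [][](~b & ~a)):
1. ~([](~b & ~a) -> [][](~b & ~a)), 0
2. [](~b & ~a), 0
3. ~[][](~b & ~a), 0
4. ~b & ~a, 0
5. ~b, 0
6. ~a, 0
7. ~[](~b & ~a), 1
8. ~b & ~a, 1
9. ~b, 1
10. ~a, 1
11. ~(~b & ~a), 2
12. ~b & ~a, 2
13. ~b, 2
14. ~a, 2
15. a, 2
Accessibility: 0R0, 0R1, 0R2, 1R0, 1R1, 1R2, 2R0, 2R1, 2R2
Branch closes: a and ~a both at 2.
All branches of the negation close; one closing branch shown above.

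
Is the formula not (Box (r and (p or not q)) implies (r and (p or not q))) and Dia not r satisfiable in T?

Unsatisfiable (every branch closes)

1. not (Box (r and (p or not q)) implies (r and (p or not q))) and Dia not r, u
2. not (Box (r and (p or not q)) implies (r and (p or not q))), u   [and-rule on 1]
3. Dia not r, u   [and-rule on 1]
4. Box (r and (p or not q)), u   [neg-implies-rule on 2]
5. not (r and (p or not q)), u   [neg-implies-rule on 2]
6. r and (p or not q), u   [Box-rule on 4 via uRu]
7. r, u   [and-rule on 6]
8. p or not q, u   [and-rule on 6]
9. not (p or not q), u   [neg-and-rule on 5 (branches; this branch)]
10. not p, u   [neg-or-rule on 9]
11. q, u   [neg-or-rule on 9]
12. not q, u   [or-rule on 8 (branches; this branch)]
Accessibility: uRu
Branch closes: q and not q both at u.
All branches of the tableau close; one closing branch shown above.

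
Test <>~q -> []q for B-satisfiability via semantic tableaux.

Satisfiable (open branch found)

1. <>~q -> []q, 0
2. []q, 0
3. q, 0
Accessibility: 0R0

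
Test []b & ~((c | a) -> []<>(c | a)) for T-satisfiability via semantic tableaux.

1. []b & ~((c | a) -> []<>(c | a)), w0
2. []b, w0   [&-rule on 1]
3. ~((c | a) -> []<>(c | a)), w0   [&-rule on 1]
4. c | a, w0   [~->-rule on 3]
5. ~[]<>(c | a), w0   [~->-rule on 3]
6. b, w0   [[]-rule on 2 via w0Rw0]
7. a, w0   [|-rule on 4 (branches; this branch)]
8. ~<>(c | a), w1   [~[]-rule on 5: fresh world w1, w0Rw1]
9. b, w1   [[]-rule on 2 via w0Rw1]
10. ~(c | a), w1   [~<>-rule on 8 via w1Rw1]
11. ~c, w1   [~|-rule on 10]
12. ~a, w1   [~|-rule on 10]
Accessibility: w0Rw0, w0Rw1, w1Rw1

Satisfiable (open branch found)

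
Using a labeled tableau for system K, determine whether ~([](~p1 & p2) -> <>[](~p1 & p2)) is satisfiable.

Yes, satisfiable

1. ~([](~p1 & p2) -> <>[](~p1 & p2)), 0
2. [](~p1 & p2), 0   [~->-rule on 1]
3. ~<>[](~p1 & p2), 0   [~->-rule on 1]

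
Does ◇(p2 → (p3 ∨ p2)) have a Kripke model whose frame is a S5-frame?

Yes, satisfiable

1. ◇(p2 → (p3 ∨ p2)), w0
2. p2 → (p3 ∨ p2), w1   [◇-rule on 1: fresh world w1, w0Rw1]
3. p3 ∨ p2, w1   [→-rule on 2 (branches; this branch)]
4. p2, w1   [∨-rule on 3 (branches; this branch)]
Accessibility: w0Rw0, w0Rw1, w1Rw0, w1Rw1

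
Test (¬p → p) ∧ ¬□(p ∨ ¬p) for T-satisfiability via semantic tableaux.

1. (¬p → p) ∧ ¬□(p ∨ ¬p), u
2. ¬p → p, u   [∧-rule on 1]
3. ¬□(p ∨ ¬p), u   [∧-rule on 1]
4. p, u   [→-rule on 2 (branches; this branch)]
5. ¬(p ∨ ¬p), v   [¬□-rule on 3: fresh world v, uRv]
6. ¬p, v   [¬∨-rule on 5]
7. p, v   [¬∨-rule on 5]
Accessibility: uRu, uRv, vRv
Branch closes: p and ¬p both at v.
Every branch closes; the branch above is one of them.

No, unsatisfiable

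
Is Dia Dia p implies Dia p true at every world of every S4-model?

Tableau for the negation not (Dia Dia p implies Dia p):
1. not (Dia Dia p implies Dia p), u
2. Dia Dia p, u
3. not Dia p, u
4. not p, u
5. Dia p, v
6. not p, v
7. p, w
8. not p, w
Accessibility: uRu, uRv, uRw, vRv, vRw, wRw
Branch closes: p and not p both at w.
Every branch of the negation's tableau closes; the branch above is one of them.

Valid in S4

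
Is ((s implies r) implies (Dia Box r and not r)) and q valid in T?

Not valid

Tableau for the negation not (((s implies r) implies (Dia Box r and not r)) and q):
1. not (((s implies r) implies (Dia Box r and not r)) and q), u
2. not q, u
Accessibility: uRu
The negation has an open branch (countermodel exists).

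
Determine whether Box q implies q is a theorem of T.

Tableau for the negation not (Box q implies q):
1. not (Box q implies q), 0
2. Box q, 0   [neg-implies-rule on 1]
3. not q, 0   [neg-implies-rule on 1]
4. q, 0   [Box-rule on 2 via 0R0]
Accessibility: 0R0
Branch closes: q and not q both at 0.
All branches of the negation close; one closing branch shown above.

Valid in T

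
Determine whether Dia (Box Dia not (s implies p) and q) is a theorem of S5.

Tableau for the negation not Dia (Box Dia not (s implies p) and q):
1. not Dia (Box Dia not (s implies p) and q), u
2. not (Box Dia not (s implies p) and q), u
3. not q, u
Accessibility: uRu
The negation has an open branch (countermodel exists).

Not valid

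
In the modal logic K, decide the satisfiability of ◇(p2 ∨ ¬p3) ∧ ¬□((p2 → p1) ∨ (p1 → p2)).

1. ◇(p2 ∨ ¬p3) ∧ ¬□((p2 → p1) ∨ (p1 → p2)), u
2. ◇(p2 ∨ ¬p3), u
3. ¬□((p2 → p1) ∨ (p1 → p2)), u
4. p2 ∨ ¬p3, v
5. ¬p3, v
6. ¬((p2 → p1) ∨ (p1 → p2)), w
7. ¬(p2 → p1), w
8. ¬(p1 → p2), w
9. p2, w
10. ¬p1, w
11. p1, w
12. ¬p2, w
Accessibility: uRv, uRw
Branch closes: p1 and ¬p1 both at w.
All branches of the tableau close; one closing branch shown above.

Unsatisfiable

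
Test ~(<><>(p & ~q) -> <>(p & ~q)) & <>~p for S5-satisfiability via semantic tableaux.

Unsatisfiable (every branch closes)

1. ~(<><>(p & ~q) -> <>(p & ~q)) & <>~p, u
2. ~(<><>(p & ~q) -> <>(p & ~q)), u
3. <>~p, u
4. <><>(p & ~q), u
5. ~<>(p & ~q), u
6. ~(p & ~q), u
7. q, u
8. ~p, v
9. ~(p & ~q), v
10. q, v
11. <>(p & ~q), w
12. ~(p & ~q), w
13. q, w
14. p & ~q, x
15. p, x
16. ~q, x
17. ~(p & ~q), x
18. q, x
Accessibility: uRu, uRv, uRw, uRx, vRu, vRv, vRw, vRx, wRu, wRv, wRw, wRx, xRu, xRv, xRw, xRx
Branch closes: q and ~q both at x.
(One branch shown.) All branches close.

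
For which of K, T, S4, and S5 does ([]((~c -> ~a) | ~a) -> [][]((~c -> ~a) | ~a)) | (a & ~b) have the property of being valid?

S4-tableau for the negation ~(([]((~c -> ~a) | ~a) -> [][]((~c -> ~a) | ~a)) | (a & ~b)):
1. ~(([]((~c -> ~a) | ~a) -> [][]((~c -> ~a) | ~a)) | (a & ~b)), w0
2. ~([]((~c -> ~a) | ~a) -> [][]((~c -> ~a) | ~a)), w0
3. ~(a & ~b), w0
4. []((~c -> ~a) | ~a), w0
5. ~[][]((~c -> ~a) | ~a), w0
6. (~c -> ~a) | ~a, w0
7. b, w0
8. ~c -> ~a, w0
9. ~a, w0
10. ~[]((~c -> ~a) | ~a), w1
11. (~c -> ~a) | ~a, w1
12. ~c -> ~a, w1
13. ~a, w1
14. ~((~c -> ~a) | ~a), w2
15. ~(~c -> ~a), w2
16. a, w2
17. ~c, w2
18. (~c -> ~a) | ~a, w2
19. ~c -> ~a, w2
20. ~a, w2
Accessibility: w0Rw0, w0Rw1, w0Rw2, w1Rw1, w1Rw2, w2Rw2
Branch closes: a and ~a both at w2.
Every branch closes (one shown): valid in S4, hence also in S5 (every theorem of S4 is a theorem of S5).
T-tableau for the negation ~(([]((~c -> ~a) | ~a) -> [][]((~c -> ~a) | ~a)) | (a & ~b)):
1. ~(([]((~c -> ~a) | ~a) -> [][]((~c -> ~a) | ~a)) | (a & ~b)), w0
2. ~([]((~c -> ~a) | ~a) -> [][]((~c -> ~a) | ~a)), w0
3. ~(a & ~b), w0
4. []((~c -> ~a) | ~a), w0
5. ~[][]((~c -> ~a) | ~a), w0
6. (~c -> ~a) | ~a, w0
7. b, w0
8. ~a, w0
9. ~[]((~c -> ~a) | ~a), w1
10. (~c -> ~a) | ~a, w1
11. ~a, w1
12. ~((~c -> ~a) | ~a), w2
13. ~(~c -> ~a), w2
14. a, w2
15. ~c, w2
Accessibility: w0Rw0, w0Rw1, w1Rw1, w1Rw2, w2Rw2
Complete open branch: countermodel on a T-frame, so not valid in T, nor in K (the same frame is also a K-frame).

S4, S5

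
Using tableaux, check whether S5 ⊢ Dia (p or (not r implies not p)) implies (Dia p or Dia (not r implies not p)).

Tableau for the negation not (Dia (p or (not r implies not p)) implies (Dia p or Dia (not r implies not p))):
1. not (Dia (p or (not r implies not p)) implies (Dia p or Dia (not r implies not p))), u
2. Dia (p or (not r implies not p)), u
3. not (Dia p or Dia (not r implies not p)), u
4. not Dia p, u
5. not Dia (not r implies not p), u
6. not p, u
7. not (not r implies not p), u
8. not r, u
9. p, u
Accessibility: uRu
Branch closes: p and not p both at u.
All branches of the negation close; one closing branch shown above.

Yes, valid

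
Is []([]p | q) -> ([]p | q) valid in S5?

Valid in S5

Tableau for the negation ~([]([]p | q) -> ([]p | q)):
1. ~([]([]p | q) -> ([]p | q)), u
2. []([]p | q), u
3. ~([]p | q), u
4. ~[]p, u
5. ~q, u
6. []p | q, u
7. []p, u
8. p, u
9. ~p, v
10. []p | q, v
11. p, v
Accessibility: uRu, uRv, vRu, vRv
Branch closes: p and ~p both at v.
All branches of the negation close; one closing branch shown above.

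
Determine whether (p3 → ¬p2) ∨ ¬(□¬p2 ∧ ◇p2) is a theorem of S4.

Yes, valid

Tableau for the negation ¬((p3 → ¬p2) ∨ ¬(□¬p2 ∧ ◇p2)):
1. ¬((p3 → ¬p2) ∨ ¬(□¬p2 ∧ ◇p2)), w0
2. ¬(p3 → ¬p2), w0
3. □¬p2 ∧ ◇p2, w0
4. p3, w0
5. p2, w0
6. □¬p2, w0
7. ◇p2, w0
8. ¬p2, w0
Accessibility: w0Rw0
Branch closes: p2 and ¬p2 both at w0.
All branches of the negation close; one closing branch shown above.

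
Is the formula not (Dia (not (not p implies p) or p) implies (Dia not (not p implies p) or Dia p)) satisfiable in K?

1. not (Dia (not (not p implies p) or p) implies (Dia not (not p implies p) or Dia p)), w0
2. Dia (not (not p implies p) or p), w0
3. not (Dia not (not p implies p) or Dia p), w0
4. not Dia not (not p implies p), w0
5. not Dia p, w0
6. not (not p implies p) or p, w1
7. not p implies p, w1
8. not p, w1
9. not (not p implies p), w1
10. p, w1
Accessibility: w0Rw1
Branch closes: p and not p both at w1.
Every branch closes; the branch above is one of them.

Unsatisfiable (every branch closes)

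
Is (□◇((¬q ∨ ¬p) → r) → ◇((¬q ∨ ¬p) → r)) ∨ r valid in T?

Yes, valid

Tableau for the negation ¬((□◇((¬q ∨ ¬p) → r) → ◇((¬q ∨ ¬p) → r)) ∨ r):
1. ¬((□◇((¬q ∨ ¬p) → r) → ◇((¬q ∨ ¬p) → r)) ∨ r), w0
2. ¬(□◇((¬q ∨ ¬p) → r) → ◇((¬q ∨ ¬p) → r)), w0
3. ¬r, w0
4. □◇((¬q ∨ ¬p) → r), w0
5. ¬◇((¬q ∨ ¬p) → r), w0
6. ◇((¬q ∨ ¬p) → r), w0
7. ¬((¬q ∨ ¬p) → r), w0
8. ¬q ∨ ¬p, w0
9. ¬p, w0
10. (¬q ∨ ¬p) → r, w1
11. ◇((¬q ∨ ¬p) → r), w1
12. ¬((¬q ∨ ¬p) → r), w1
13. ¬q ∨ ¬p, w1
14. ¬r, w1
15. ¬(¬q ∨ ¬p), w1
16. q, w1
17. p, w1
18. ¬p, w1
Accessibility: w0Rw0, w0Rw1, w1Rw1
Branch closes: p and ¬p both at w1.
Every branch of the negation's tableau closes; the branch above is one of them.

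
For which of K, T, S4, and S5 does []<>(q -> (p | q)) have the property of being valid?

T-tableau for the negation ~[]<>(q -> (p | q)):
1. ~[]<>(q -> (p | q)), 0
2. ~<>(q -> (p | q)), 1   [~[]-rule on 1: fresh world 1, 0R1]
3. ~(q -> (p | q)), 1   [~<>-rule on 2 via 1R1]
4. q, 1   [~->-rule on 3]
5. ~(p | q), 1   [~->-rule on 3]
6. ~p, 1   [~|-rule on 5]
7. ~q, 1   [~|-rule on 5]
Accessibility: 0R0, 0R1, 1R1
Branch closes: q and ~q both at 1.
Every branch closes (one shown): valid in T, hence also in S4, S5 (every theorem of T is a theorem of S4 and S5).
K-tableau for the negation ~[]<>(q -> (p | q)):
1. ~[]<>(q -> (p | q)), 0
2. ~<>(q -> (p | q)), 1   [~[]-rule on 1: fresh world 1, 0R1]
Accessibility: 0R1
Complete open branch: countermodel on a K-frame, so not valid in K.

T, S4, S5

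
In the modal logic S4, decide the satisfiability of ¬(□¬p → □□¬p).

No, unsatisfiable

1. ¬(□¬p → □□¬p), u
2. □¬p, u
3. ¬□□¬p, u
4. ¬p, u
5. ¬□¬p, v
6. ¬p, v
7. p, w
8. ¬p, w
Accessibility: uRu, uRv, uRw, vRv, vRw, wRw
Branch closes: p and ¬p both at w.
Every branch closes; the branch above is one of them.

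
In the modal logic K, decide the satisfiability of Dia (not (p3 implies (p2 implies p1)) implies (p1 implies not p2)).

1. Dia (not (p3 implies (p2 implies p1)) implies (p1 implies not p2)), w0
2. not (p3 implies (p2 implies p1)) implies (p1 implies not p2), w1
3. p1 implies not p2, w1
4. not p2, w1
Accessibility: w0Rw1

Yes, satisfiable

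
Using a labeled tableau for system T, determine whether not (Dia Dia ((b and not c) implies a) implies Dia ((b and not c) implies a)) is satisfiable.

1. not (Dia Dia ((b and not c) implies a) implies Dia ((b and not c) implies a)), w0
2. Dia Dia ((b and not c) implies a), w0
3. not Dia ((b and not c) implies a), w0
4. not ((b and not c) implies a), w0
5. b and not c, w0
6. not a, w0
7. b, w0
8. not c, w0
9. Dia ((b and not c) implies a), w1
10. not ((b and not c) implies a), w1
11. b and not c, w1
12. not a, w1
13. b, w1
14. not c, w1
15. (b and not c) implies a, w2
16. a, w2
Accessibility: w0Rw0, w0Rw1, w1Rw1, w1Rw2, w2Rw2

Satisfiable (open branch found)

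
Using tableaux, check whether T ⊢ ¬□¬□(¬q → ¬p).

Not valid

Tableau for the negation □¬□(¬q → ¬p):
1. □¬□(¬q → ¬p), 0
2. ¬□(¬q → ¬p), 0
3. ¬(¬q → ¬p), 1
4. ¬q, 1
5. p, 1
6. ¬□(¬q → ¬p), 1
7. ¬(¬q → ¬p), 2
8. ¬q, 2
9. p, 2
Accessibility: 0R0, 0R1, 1R1, 1R2, 2R2
The negation has an open branch (countermodel exists).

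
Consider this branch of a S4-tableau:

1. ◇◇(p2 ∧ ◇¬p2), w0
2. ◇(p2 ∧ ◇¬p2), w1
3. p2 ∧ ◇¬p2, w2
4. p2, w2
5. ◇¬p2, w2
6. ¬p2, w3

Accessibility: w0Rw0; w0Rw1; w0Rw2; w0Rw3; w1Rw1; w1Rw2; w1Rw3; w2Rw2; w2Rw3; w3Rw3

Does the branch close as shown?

There is no literal clash: for every atom and world, at most one sign appears.

Open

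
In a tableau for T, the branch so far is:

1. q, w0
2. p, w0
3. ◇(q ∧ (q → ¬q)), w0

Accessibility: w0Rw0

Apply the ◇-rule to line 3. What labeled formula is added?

a fresh world w1 with w0Rw1, and q ∧ (q → ¬q) at w1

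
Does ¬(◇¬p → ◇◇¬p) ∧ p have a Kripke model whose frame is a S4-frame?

1. ¬(◇¬p → ◇◇¬p) ∧ p, u
2. ¬(◇¬p → ◇◇¬p), u
3. p, u
4. ◇¬p, u
5. ¬◇◇¬p, u
6. ¬◇¬p, u
7. ¬p, v
8. ¬◇¬p, v
9. p, v
Accessibility: uRu, uRv, vRv
Branch closes: p and ¬p both at v.
Every branch closes; the branch above is one of them.

Unsatisfiable (every branch closes)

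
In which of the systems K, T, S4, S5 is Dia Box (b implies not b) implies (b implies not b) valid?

S5

S4-tableau for the negation not (Dia Box (b implies not b) implies (b implies not b)):
1. not (Dia Box (b implies not b) implies (b implies not b)), u
2. Dia Box (b implies not b), u
3. not (b implies not b), u
4. b, u
5. Box (b implies not b), v
6. b implies not b, v
7. not b, v
Accessibility: uRu, uRv, vRv
Complete open branch: countermodel on an S4-frame, so not valid in S4, nor in K, T (the same frame is also a K-frame and a T-frame).
S5-tableau for the negation not (Dia Box (b implies not b) implies (b implies not b)):
1. not (Dia Box (b implies not b) implies (b implies not b)), u
2. Dia Box (b implies not b), u
3. not (b implies not b), u
4. b, u
5. Box (b implies not b), v
6. b implies not b, u
7. b implies not b, v
8. not b, u
Accessibility: uRu, uRv, vRu, vRv
Branch closes: b and not b both at u.
Every branch closes (one shown): valid in S5.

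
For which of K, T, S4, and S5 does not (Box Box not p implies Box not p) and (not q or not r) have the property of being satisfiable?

T-tableau for the formula:
1. not (Box Box not p implies Box not p) and (not q or not r), 0
2. not (Box Box not p implies Box not p), 0
3. not q or not r, 0
4. Box Box not p, 0
5. not Box not p, 0
6. Box not p, 0
7. not p, 0
8. not r, 0
9. p, 1
10. Box not p, 1
11. not p, 1
Accessibility: 0R0, 0R1, 1R1
Branch closes: p and not p both at 1.
Every branch closes (one shown): unsatisfiable in T, hence also in S4, S5 (every S4/S5-frame is a T-frame).
K-tableau for the formula:
1. not (Box Box not p implies Box not p) and (not q or not r), 0
2. not (Box Box not p implies Box not p), 0
3. not q or not r, 0
4. Box Box not p, 0
5. not Box not p, 0
6. not r, 0
7. p, 1
8. Box not p, 1
Accessibility: 0R1
Complete open branch: satisfiable in K.

K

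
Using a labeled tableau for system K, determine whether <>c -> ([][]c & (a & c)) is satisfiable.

Satisfiable

1. <>c -> ([][]c & (a & c)), 0
2. [][]c & (a & c), 0
3. [][]c, 0
4. a & c, 0
5. a, 0
6. c, 0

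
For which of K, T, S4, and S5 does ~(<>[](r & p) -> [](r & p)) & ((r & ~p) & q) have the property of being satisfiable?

S5-tableau for the formula:
1. ~(<>[](r & p) -> [](r & p)) & ((r & ~p) & q), u
2. ~(<>[](r & p) -> [](r & p)), u
3. (r & ~p) & q, u
4. <>[](r & p), u
5. ~[](r & p), u
6. r & ~p, u
7. q, u
8. r, u
9. ~p, u
10. [](r & p), v
11. r & p, u
12. p, u
Accessibility: uRu, uRv, vRu, vRv
Branch closes: p and ~p both at u.
Every branch closes (one shown): unsatisfiable in S5.
S4-tableau for the formula:
1. ~(<>[](r & p) -> [](r & p)) & ((r & ~p) & q), u
2. ~(<>[](r & p) -> [](r & p)), u
3. (r & ~p) & q, u
4. <>[](r & p), u
5. ~[](r & p), u
6. r & ~p, u
7. q, u
8. r, u
9. ~p, u
10. [](r & p), v
11. r & p, v
12. r, v
13. p, v
14. ~(r & p), w
15. ~p, w
Accessibility: uRu, uRv, uRw, vRv, wRw
Complete open branch: satisfiable in S4, hence also in K, T (this S4-model is also a K-model and a T-model).

K, T, S4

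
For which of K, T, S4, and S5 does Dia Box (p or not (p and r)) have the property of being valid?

T-tableau for the negation not Dia Box (p or not (p and r)):
1. not Dia Box (p or not (p and r)), 0
2. not Box (p or not (p and r)), 0
3. not (p or not (p and r)), 1
4. not p, 1
5. p and r, 1
6. p, 1
7. r, 1
Accessibility: 0R0, 0R1, 1R1
Branch closes: p and not p both at 1.
Every branch closes (one shown): valid in T, hence also in S4, S5 (every theorem of T is a theorem of S4 and S5).
K-tableau for the negation not Dia Box (p or not (p and r)):
1. not Dia Box (p or not (p and r)), 0
Complete open branch: countermodel on a K-frame, so not valid in K.

T, S4, S5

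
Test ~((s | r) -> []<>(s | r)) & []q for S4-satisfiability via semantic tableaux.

Satisfiable (open branch found)

1. ~((s | r) -> []<>(s | r)) & []q, 0
2. ~((s | r) -> []<>(s | r)), 0   [&-rule on 1]
3. []q, 0   [&-rule on 1]
4. s | r, 0   [~->-rule on 2]
5. ~[]<>(s | r), 0   [~->-rule on 2]
6. q, 0   [[]-rule on 3 via 0R0]
7. r, 0   [|-rule on 4 (branches; this branch)]
8. ~<>(s | r), 1   [~[]-rule on 5: fresh world 1, 0R1]
9. q, 1   [[]-rule on 3 via 0R1]
10. ~(s | r), 1   [~<>-rule on 8 via 1R1]
11. ~s, 1   [~|-rule on 10]
12. ~r, 1   [~|-rule on 10]
Accessibility: 0R0, 0R1, 1R1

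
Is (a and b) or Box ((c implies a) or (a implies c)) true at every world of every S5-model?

Tableau for the negation not ((a and b) or Box ((c implies a) or (a implies c))):
1. not ((a and b) or Box ((c implies a) or (a implies c))), w0
2. not (a and b), w0   [neg-or-rule on 1]
3. not Box ((c implies a) or (a implies c)), w0   [neg-or-rule on 1]
4. not b, w0   [neg-and-rule on 2 (branches; this branch)]
5. not ((c implies a) or (a implies c)), w1   [neg-Box-rule on 3: fresh world w1, w0Rw1]
6. not (c implies a), w1   [neg-or-rule on 5]
7. not (a implies c), w1   [neg-or-rule on 5]
8. c, w1   [neg-implies-rule on 6]
9. not a, w1   [neg-implies-rule on 6]
10. a, w1   [neg-implies-rule on 7]
11. not c, w1   [neg-implies-rule on 7]
Accessibility: w0Rw0, w0Rw1, w1Rw0, w1Rw1
Branch closes: a and not a both at w1.
Every branch of the negation's tableau closes; the branch above is one of them.

Valid in S5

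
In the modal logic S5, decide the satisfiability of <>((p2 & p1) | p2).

Satisfiable (open branch found)

1. <>((p2 & p1) | p2), w0
2. (p2 & p1) | p2, w1   [<>-rule on 1: fresh world w1, w0Rw1]
3. p2, w1   [|-rule on 2 (branches; this branch)]
Accessibility: w0Rw0, w0Rw1, w1Rw0, w1Rw1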